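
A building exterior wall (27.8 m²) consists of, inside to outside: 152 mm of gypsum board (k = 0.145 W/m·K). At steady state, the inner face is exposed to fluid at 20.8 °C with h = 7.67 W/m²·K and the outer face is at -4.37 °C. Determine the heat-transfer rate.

Q = 594 W

Series thermal resistances, inner to outer:
  R_conv,in = 1/(hA) = 1/(7.67·27.8) = 0.004690 K/W
  R_gypsum board = L/(kA) = 0.152/(0.145·27.8) = 0.03771 K/W
ΣR = 0.004690 + 0.03771 = 0.04240 K/W
Q = ΔT/ΣR = (20.8 °C − -4.37 °C)/0.04240 = 594 W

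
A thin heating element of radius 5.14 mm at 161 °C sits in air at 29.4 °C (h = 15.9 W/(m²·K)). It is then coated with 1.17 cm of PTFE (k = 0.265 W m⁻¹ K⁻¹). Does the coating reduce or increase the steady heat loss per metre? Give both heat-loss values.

increases: 67.6 → 101 W/m

Critical radius for a cylinder: r_cr = k/h = 0.0167 m = 1.67 cm.
Outer radius after coating: r₂ = 0.00514 + 0.0117 = 0.01684 m.
r₁ < r_cr < r₂: heat loss rises to a maximum at r_cr then falls. Whether the coating helps depends on whether Q(r₂) has dropped back below Q(r₁).
Bare: R = 1/(2πr₁h) = 1.947 m·K/W; Q = 131.6/1.947 = 67.6 W/m.
Coated: R = R_cond + R_conv = 1.307 m·K/W; Q = 131.6/1.307 = 101 W/m.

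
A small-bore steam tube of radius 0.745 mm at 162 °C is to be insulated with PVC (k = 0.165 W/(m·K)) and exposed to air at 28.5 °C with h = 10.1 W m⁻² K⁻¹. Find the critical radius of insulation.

r_cr = 1.63 cm

For a cylinder, r_cr = k_ins/h = 0.165/10.1 = 0.0163 m = 1.63 cm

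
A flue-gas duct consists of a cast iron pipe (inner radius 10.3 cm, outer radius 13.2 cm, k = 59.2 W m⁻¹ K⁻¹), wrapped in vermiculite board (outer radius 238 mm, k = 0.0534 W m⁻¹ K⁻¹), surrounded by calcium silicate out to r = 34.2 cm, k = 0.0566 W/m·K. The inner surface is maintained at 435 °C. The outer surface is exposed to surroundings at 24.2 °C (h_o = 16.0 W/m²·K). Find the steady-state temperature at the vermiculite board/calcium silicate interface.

T = 178 °C

Series thermal resistances, inner to outer:
  R'_cast iron = ln(0.132/0.103)/(2πk) = 0.2481/(2π·59.2) = 6.669×10^-4 m·K/W
  R'_vermiculite board = ln(0.238/0.132)/(2πk) = 0.5895/(2π·0.0534) = 1.757 m·K/W
  R'_calcium silicate = ln(0.342/0.238)/(2πk) = 0.3625/(2π·0.0566) = 1.019 m·K/W
  R'_conv,out = 1/(2πr h) = 1/(2π·0.342·16.0) = 0.02909 m·K/W
ΣR = 6.669×10^-4 + 1.757 + 1.019 + 0.02909 = 2.806 m·K/W
Q' = ΔT/ΣR = (435 °C − 24.2 °C)/2.806 = 146.4 W/m
From the inner boundary to the vermiculite board/calcium silicate interface, ΣR_partial = 1.758 m·K/W.
T_interface = T_in − Q'·ΣR_partial = 435 °C − (146.4)(1.758) = 178 °C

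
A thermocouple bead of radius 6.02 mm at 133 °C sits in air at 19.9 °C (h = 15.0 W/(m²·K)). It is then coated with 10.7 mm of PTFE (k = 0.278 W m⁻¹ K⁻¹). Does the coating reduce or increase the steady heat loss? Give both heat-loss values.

increases: 0.773 → 2.29 W

Critical radius for a sphere: r_cr = 2k/h = 0.0371 m = 3.71 cm.
Outer radius after coating: r₂ = 0.00602 + 0.0107 = 0.01672 m.
Since r₁ < r_cr and r₂ ≤ r_cr, the coating moves toward the maximum at r_cr — heat loss rises.
Bare: R = 1/(4πr₁²h) = 146.4 K/W; Q = 113.1/146.4 = 0.773 W.
Coated: R = R_cond + R_conv = 49.41 K/W; Q = 113.1/49.41 = 2.29 W.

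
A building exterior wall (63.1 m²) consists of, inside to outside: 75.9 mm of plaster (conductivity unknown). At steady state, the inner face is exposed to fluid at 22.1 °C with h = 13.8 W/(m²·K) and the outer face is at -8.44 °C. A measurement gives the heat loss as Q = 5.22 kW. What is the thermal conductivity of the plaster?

ΣR = ΔT/Q = |22.1 − -8.44|/5220 = 0.005851 K/W
Known resistances:
  R_conv,in = 1/(hA) = 1/(13.8·63.1) = 0.001148 K/W
R_plaster = ΣR − ΣR_known = 0.005851 − 0.001148 = 0.004703 K/W
L/(kA) = 0.004703 ⇒ k = 0.0759/(0.004703·63.1) = 0.256 W/m·K

k = 0.256 W/m·K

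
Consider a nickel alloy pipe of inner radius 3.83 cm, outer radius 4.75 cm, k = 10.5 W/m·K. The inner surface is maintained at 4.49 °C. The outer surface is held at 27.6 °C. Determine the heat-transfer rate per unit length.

Q' = 2πk·ΔT/ln(r₂/r₁) = 2π × 10.5 × 23.11 / ln(0.0475/0.0383) = 7080 W/m

Q' = 7.08 kW/m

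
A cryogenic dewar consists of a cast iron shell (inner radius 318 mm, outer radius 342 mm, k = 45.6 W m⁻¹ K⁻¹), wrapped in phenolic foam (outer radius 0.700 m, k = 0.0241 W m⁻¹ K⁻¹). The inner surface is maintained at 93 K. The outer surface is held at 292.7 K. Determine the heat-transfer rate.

Q = 40.4 W

Resistance network (inner→outer):
  R_cast iron = (1/0.318 − 1/0.342)/(4πk) = 0.2207/(4π·45.6) = 3.851×10^-4 K/W
  R_phenolic foam = (1/0.342 − 1/0.700)/(4πk) = 1.495/(4π·0.0241) = 4.938 K/W
ΣR = 3.851×10^-4 + 4.938 = 4.938 K/W
Q = ΔT/ΣR = (93 K − 292.7 K)/4.938 = -40.4 W
(Negative Q ⇒ heat flows inward; heat gain = 40.4 W.)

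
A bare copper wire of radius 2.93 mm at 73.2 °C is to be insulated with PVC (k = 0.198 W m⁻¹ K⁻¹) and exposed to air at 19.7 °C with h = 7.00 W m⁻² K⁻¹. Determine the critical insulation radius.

r_cr = 2.83 cm

For a cylinder, r_cr = k_ins/h = 0.198/7.00 = 0.0283 m = 2.83 cm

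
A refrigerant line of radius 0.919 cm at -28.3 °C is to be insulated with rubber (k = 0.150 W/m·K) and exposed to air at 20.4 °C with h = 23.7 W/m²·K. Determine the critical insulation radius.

For a cylinder, r_cr = k_ins/h = 0.150/23.7 = 0.00633 m = 0.633 cm

r_cr = 0.633 cm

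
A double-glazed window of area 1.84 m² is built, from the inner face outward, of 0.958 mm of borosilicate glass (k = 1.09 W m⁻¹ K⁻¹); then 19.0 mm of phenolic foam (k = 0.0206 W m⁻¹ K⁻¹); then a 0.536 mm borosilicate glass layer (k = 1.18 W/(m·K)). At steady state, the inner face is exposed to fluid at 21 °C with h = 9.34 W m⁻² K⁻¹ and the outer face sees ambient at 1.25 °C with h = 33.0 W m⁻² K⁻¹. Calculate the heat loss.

Q = 34.2 W

Resistance network (inner→outer):
  R_conv,in = 1/(hA) = 1/(9.34·1.84) = 0.05819 K/W
  R_borosilicate glass = L/(kA) = 9.58×10^-4/(1.09·1.84) = 4.777×10^-4 K/W
  R_phenolic foam = L/(kA) = 0.0190/(0.0206·1.84) = 0.5013 K/W
  R_borosilicate glass = L/(kA) = 5.36×10^-4/(1.18·1.84) = 2.469×10^-4 K/W
  R_conv,out = 1/(hA) = 1/(33.0·1.84) = 0.01647 K/W
ΣR = 0.05819 + 4.777×10^-4 + 0.5013 + 2.469×10^-4 + 0.01647 = 0.5767 K/W
Q = ΔT/ΣR = (21 °C − 1.25 °C)/0.5767 = 34.2 W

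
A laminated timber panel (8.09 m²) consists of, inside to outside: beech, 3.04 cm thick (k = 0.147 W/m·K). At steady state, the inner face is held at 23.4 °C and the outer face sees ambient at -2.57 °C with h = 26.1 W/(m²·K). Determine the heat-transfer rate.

Q = 857 W

Treat each layer as a resistance in series:
  R_beech = L/(kA) = 0.0304/(0.147·8.09) = 0.02556 K/W
  R_conv,out = 1/(hA) = 1/(26.1·8.09) = 0.004736 K/W
ΣR = 0.02556 + 0.004736 = 0.03030 K/W
Q = ΔT/ΣR = (23.4 °C − -2.57 °C)/0.03030 = 857 W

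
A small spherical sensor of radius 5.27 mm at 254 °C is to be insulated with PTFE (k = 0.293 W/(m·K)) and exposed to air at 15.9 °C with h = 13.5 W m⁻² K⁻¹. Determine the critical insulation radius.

r_cr = 4.34 cm

For a sphere, r_cr = 2k_ins/h = 2·0.293/13.5 = 0.0434 m = 4.34 cm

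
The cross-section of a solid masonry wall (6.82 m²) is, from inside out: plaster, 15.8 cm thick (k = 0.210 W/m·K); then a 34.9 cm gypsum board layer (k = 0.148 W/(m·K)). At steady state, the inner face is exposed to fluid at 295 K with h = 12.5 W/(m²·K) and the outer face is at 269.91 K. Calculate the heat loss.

Series thermal resistances, inner to outer:
  R_conv,in = 1/(hA) = 1/(12.5·6.82) = 0.01173 K/W
  R_plaster = L/(kA) = 0.158/(0.210·6.82) = 0.1103 K/W
  R_gypsum board = L/(kA) = 0.349/(0.148·6.82) = 0.3458 K/W
ΣR = 0.01173 + 0.1103 + 0.3458 = 0.4678 K/W
Q = ΔT/ΣR = (295 K − 269.91 K)/0.4678 = 53.6 W

Q = 53.6 W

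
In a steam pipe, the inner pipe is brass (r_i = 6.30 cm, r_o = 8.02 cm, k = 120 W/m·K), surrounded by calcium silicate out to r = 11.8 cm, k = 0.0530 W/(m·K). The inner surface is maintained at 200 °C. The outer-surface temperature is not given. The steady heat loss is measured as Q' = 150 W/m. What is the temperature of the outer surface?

Sum the resistances:
  R'_brass = ln(0.0802/0.0630)/(2πk) = 0.2414/(2π·120) = 3.202×10^-4 m·K/W
  R'_calcium silicate = ln(0.118/0.0802)/(2πk) = 0.3862/(2π·0.0530) = 1.160 m·K/W
ΣR = 1.160 m·K/W
ΔT = Q'·ΣR = 150 × 1.160 = 174.0 K
Heat flows outward, so T_out = T_in − ΔT = 200 − 174.0 = 26.0 °C

T_out = 26.0 °C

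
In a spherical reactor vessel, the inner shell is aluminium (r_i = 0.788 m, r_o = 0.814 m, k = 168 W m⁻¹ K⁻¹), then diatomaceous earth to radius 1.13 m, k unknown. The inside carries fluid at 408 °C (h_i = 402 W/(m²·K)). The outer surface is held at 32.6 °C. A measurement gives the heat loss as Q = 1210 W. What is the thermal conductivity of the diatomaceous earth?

k = 0.0882 W/m·K

ΣR = ΔT/Q = |408 − 32.6|/1210 = 0.3102 K/W
Known resistances:
  R_conv,in = 1/(4πr²h) = 1/(4π·0.788²·402) = 3.188×10^-4 K/W
  R_aluminium = (1/0.788 − 1/0.814)/(4πk) = 0.04053/(4π·168) = 1.920×10^-5 K/W
R_diatomaceous earth = ΣR − ΣR_known = 0.3102 − 3.380×10^-4 = 0.3099 K/W
(1/r₁−1/r₂)/(4πk) = 0.3099 ⇒ k = 0.3435/(4π·0.3099) = 0.0882 W/m·K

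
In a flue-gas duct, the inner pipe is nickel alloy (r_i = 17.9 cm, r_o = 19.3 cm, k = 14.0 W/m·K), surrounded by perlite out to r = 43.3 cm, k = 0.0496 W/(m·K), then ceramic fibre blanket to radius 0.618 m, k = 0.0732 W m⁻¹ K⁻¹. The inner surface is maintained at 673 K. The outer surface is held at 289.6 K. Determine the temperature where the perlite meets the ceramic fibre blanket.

T = 378 K

Treat each layer as a resistance in series:
  R'_nickel alloy = ln(0.193/0.179)/(2πk) = 0.07530/(2π·14.0) = 8.561×10^-4 m·K/W
  R'_perlite = ln(0.433/0.193)/(2πk) = 0.8080/(2π·0.0496) = 2.593 m·K/W
  R'_ceramic fibre blanket = ln(0.618/0.433)/(2πk) = 0.3558/(2π·0.0732) = 0.7735 m·K/W
ΣR = 8.561×10^-4 + 2.593 + 0.7735 = 3.367 m·K/W
Q' = ΔT/ΣR = (673 K − 289.6 K)/3.367 = 113.9 W/m
From the inner boundary to the perlite/ceramic fibre blanket interface, ΣR_partial = 2.594 m·K/W.
T_interface = T_in − Q'·ΣR_partial = 673 K − (113.9)(2.594) = 378 K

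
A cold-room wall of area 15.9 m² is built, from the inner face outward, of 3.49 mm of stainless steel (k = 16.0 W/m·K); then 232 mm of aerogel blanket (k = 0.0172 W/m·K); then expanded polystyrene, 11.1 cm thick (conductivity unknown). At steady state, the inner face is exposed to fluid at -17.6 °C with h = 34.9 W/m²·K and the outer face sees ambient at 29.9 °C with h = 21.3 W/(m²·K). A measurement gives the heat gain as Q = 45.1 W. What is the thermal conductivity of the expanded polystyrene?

k = 0.0349 W/m·K

ΣR = ΔT/Q = |-17.6 − 29.9|/45.1 = 1.053 K/W
Known resistances:
  R_conv,in = 1/(hA) = 1/(34.9·15.9) = 0.001802 K/W
  R_stainless steel = L/(kA) = 0.00349/(16.0·15.9) = 1.372×10^-5 K/W
  R_aerogel blanket = L/(kA) = 0.232/(0.0172·15.9) = 0.8483 K/W
  R_conv,out = 1/(hA) = 1/(21.3·15.9) = 0.002953 K/W
R_expanded polystyrene = ΣR − ΣR_known = 1.053 − 0.8531 = 0.1999 K/W
L/(kA) = 0.1999 ⇒ k = 0.111/(0.1999·15.9) = 0.0349 W/m·K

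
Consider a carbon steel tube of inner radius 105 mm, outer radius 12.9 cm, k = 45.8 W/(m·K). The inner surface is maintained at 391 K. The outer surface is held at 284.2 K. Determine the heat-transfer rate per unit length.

Q' = 2πk·ΔT/ln(r₂/r₁) = 2π × 45.8 × 106.8 / ln(0.129/0.105) = 1.49×10^5 W/m

Q' = 149 kW/m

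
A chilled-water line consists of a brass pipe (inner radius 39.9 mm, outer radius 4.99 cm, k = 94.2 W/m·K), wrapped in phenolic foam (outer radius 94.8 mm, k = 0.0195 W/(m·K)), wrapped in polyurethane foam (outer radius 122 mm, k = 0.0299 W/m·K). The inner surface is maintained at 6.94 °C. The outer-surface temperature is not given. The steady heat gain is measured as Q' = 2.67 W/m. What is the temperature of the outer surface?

Sum the resistances:
  R'_brass = ln(0.0499/0.0399)/(2πk) = 0.2236/(2π·94.2) = 3.779×10^-4 m·K/W
  R'_phenolic foam = ln(0.0948/0.0499)/(2πk) = 0.6417/(2π·0.0195) = 5.238 m·K/W
  R'_polyurethane foam = ln(0.122/0.0948)/(2πk) = 0.2523/(2π·0.0299) = 1.343 m·K/W
ΣR = 6.581 m·K/W
ΔT = Q'·ΣR = 2.67 × 6.581 = 17.57 K
Heat flows inward, so T_out = T_in + ΔT = 6.94 + 17.57 = 24.5 °C

T_out = 24.5 °C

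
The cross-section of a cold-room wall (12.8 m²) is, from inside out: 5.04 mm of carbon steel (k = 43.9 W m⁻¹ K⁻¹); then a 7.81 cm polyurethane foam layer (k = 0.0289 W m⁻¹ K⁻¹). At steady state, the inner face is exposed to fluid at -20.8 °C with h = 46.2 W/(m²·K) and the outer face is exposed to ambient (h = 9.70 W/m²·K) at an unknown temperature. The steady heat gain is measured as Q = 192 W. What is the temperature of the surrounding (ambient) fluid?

T_out = 21.6 °C

Sum the resistances:
  R_conv,in = 1/(hA) = 1/(46.2·12.8) = 0.001691 K/W
  R_carbon steel = L/(kA) = 0.00504/(43.9·12.8) = 8.969×10^-6 K/W
  R_polyurethane foam = L/(kA) = 0.0781/(0.0289·12.8) = 0.2111 K/W
  R_conv,out = 1/(hA) = 1/(9.70·12.8) = 0.008054 K/W
ΣR = 0.2209 K/W
ΔT = Q·ΣR = 192 × 0.2209 = 42.41 K
Heat flows inward, so T_out = T_in + ΔT = -20.8 + 42.41 = 21.6 °C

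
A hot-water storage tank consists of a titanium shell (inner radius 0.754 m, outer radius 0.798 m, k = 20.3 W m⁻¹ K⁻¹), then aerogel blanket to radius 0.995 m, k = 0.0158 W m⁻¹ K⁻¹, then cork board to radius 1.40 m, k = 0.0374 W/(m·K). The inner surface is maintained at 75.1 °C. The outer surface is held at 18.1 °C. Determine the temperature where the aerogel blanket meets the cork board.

Series thermal resistances, inner to outer:
  R_titanium = (1/0.754 − 1/0.798)/(4πk) = 0.07313/(4π·20.3) = 2.867×10^-4 K/W
  R_aerogel blanket = (1/0.798 − 1/0.995)/(4πk) = 0.2481/(4π·0.0158) = 1.250 K/W
  R_cork board = (1/0.995 − 1/1.40)/(4πk) = 0.2907/(4π·0.0374) = 0.6186 K/W
ΣR = 2.867×10^-4 + 1.250 + 0.6186 = 1.869 K/W
Q = ΔT/ΣR = (75.1 °C − 18.1 °C)/1.869 = 30.50 W
From the inner boundary to the aerogel blanket/cork board interface, ΣR_partial = 1.250 K/W.
T_interface = T_in − Q·ΣR_partial = 75.1 °C − (30.50)(1.250) = 37.0 °C

T = 37.0 °C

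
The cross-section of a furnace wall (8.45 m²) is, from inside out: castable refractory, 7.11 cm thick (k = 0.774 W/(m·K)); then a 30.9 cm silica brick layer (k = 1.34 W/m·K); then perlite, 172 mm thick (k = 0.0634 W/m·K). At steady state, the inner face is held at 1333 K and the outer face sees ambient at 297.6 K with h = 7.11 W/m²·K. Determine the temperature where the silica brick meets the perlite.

Treat each layer as a resistance in series:
  R_castable refractory = L/(kA) = 0.0711/(0.774·8.45) = 0.01087 K/W
  R_silica brick = L/(kA) = 0.309/(1.34·8.45) = 0.02729 K/W
  R_perlite = L/(kA) = 0.172/(0.0634·8.45) = 0.3211 K/W
  R_conv,out = 1/(hA) = 1/(7.11·8.45) = 0.01664 K/W
ΣR = 0.01087 + 0.02729 + 0.3211 + 0.01664 = 0.3759 K/W
Q = ΔT/ΣR = (1333 K − 297.6 K)/0.3759 = 2754 W
From the inner boundary to the silica brick/perlite interface, ΣR_partial = 0.03816 K/W.
T_interface = T_in − Q·ΣR_partial = 1333 K − (2754)(0.03816) = 1228 K

T = 1228 K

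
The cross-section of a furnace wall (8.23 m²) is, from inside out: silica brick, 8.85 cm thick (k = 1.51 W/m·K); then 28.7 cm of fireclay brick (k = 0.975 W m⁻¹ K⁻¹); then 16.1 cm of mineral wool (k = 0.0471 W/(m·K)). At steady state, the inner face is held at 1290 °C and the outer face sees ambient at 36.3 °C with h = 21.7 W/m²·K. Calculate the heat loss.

Resistance network (inner→outer):
  R_silica brick = L/(kA) = 0.0885/(1.51·8.23) = 0.007121 K/W
  R_fireclay brick = L/(kA) = 0.287/(0.975·8.23) = 0.03577 K/W
  R_mineral wool = L/(kA) = 0.161/(0.0471·8.23) = 0.4153 K/W
  R_conv,out = 1/(hA) = 1/(21.7·8.23) = 0.005599 K/W
ΣR = 0.007121 + 0.03577 + 0.4153 + 0.005599 = 0.4638 K/W
Q = ΔT/ΣR = (1290 °C − 36.3 °C)/0.4638 = 2700 W

Q = 2.70 kW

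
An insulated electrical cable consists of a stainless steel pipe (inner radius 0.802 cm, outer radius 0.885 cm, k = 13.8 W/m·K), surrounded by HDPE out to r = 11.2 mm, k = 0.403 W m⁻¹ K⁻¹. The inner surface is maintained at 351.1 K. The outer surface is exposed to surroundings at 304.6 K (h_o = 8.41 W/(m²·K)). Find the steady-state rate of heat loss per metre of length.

Q' = 26.1 W/m

Treat each layer as a resistance in series:
  R'_stainless steel = ln(0.00885/0.00802)/(2πk) = 0.09848/(2π·13.8) = 0.001136 m·K/W
  R'_HDPE = ln(0.0112/0.00885)/(2πk) = 0.2355/(2π·0.403) = 0.09300 m·K/W
  R'_conv,out = 1/(2πr h) = 1/(2π·0.0112·8.41) = 1.690 m·K/W
ΣR = 0.001136 + 0.09300 + 1.690 = 1.784 m·K/W
Q' = ΔT/ΣR = (351.1 K − 304.6 K)/1.784 = 26.1 W/m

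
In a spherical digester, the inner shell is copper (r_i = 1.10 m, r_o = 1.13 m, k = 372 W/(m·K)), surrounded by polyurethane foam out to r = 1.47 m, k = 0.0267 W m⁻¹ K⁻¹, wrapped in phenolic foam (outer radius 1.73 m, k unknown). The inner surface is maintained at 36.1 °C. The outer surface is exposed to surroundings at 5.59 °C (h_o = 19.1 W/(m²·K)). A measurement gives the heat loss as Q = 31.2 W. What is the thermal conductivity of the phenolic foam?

k = 0.0222 W/m·K

ΣR = ΔT/Q = |36.1 − 5.59|/31.2 = 0.9779 K/W
Known resistances:
  R_copper = (1/1.10 − 1/1.13)/(4πk) = 0.02414/(4π·372) = 5.163×10^-6 K/W
  R_polyurethane foam = (1/1.13 − 1/1.47)/(4πk) = 0.2047/(4π·0.0267) = 0.6100 K/W
  R_conv,out = 1/(4πr²h) = 1/(4π·1.73²·19.1) = 0.001392 K/W
R_phenolic foam = ΣR − ΣR_known = 0.9779 − 0.6114 = 0.3665 K/W
(1/r₁−1/r₂)/(4πk) = 0.3665 ⇒ k = 0.1022/(4π·0.3665) = 0.0222 W/m·K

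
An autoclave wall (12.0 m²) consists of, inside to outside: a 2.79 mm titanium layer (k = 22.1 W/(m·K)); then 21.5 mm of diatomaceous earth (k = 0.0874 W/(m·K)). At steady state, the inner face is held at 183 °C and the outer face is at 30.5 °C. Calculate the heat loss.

Series thermal resistances, inner to outer:
  R_titanium = L/(kA) = 0.00279/(22.1·12.0) = 1.052×10^-5 K/W
  R_diatomaceous earth = L/(kA) = 0.0215/(0.0874·12.0) = 0.02050 K/W
ΣR = 1.052×10^-5 + 0.02050 = 0.02051 K/W
Q = ΔT/ΣR = (183 °C − 30.5 °C)/0.02051 = 7440 W

Q = 7440 W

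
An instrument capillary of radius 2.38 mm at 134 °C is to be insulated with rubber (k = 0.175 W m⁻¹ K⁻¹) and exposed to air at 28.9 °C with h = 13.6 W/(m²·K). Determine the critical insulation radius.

r_cr = 1.29 cm

For a cylinder, r_cr = k_ins/h = 0.175/13.6 = 0.0129 m = 1.29 cm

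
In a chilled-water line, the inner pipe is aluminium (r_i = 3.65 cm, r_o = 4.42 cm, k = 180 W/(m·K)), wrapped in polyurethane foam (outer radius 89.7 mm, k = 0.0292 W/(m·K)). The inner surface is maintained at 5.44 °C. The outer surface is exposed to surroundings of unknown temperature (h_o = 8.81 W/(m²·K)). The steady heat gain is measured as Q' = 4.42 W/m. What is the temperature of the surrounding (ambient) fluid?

T_out = 23.4 °C

Series resistances:
  R'_aluminium = ln(0.0442/0.0365)/(2πk) = 0.1914/(2π·180) = 1.692×10^-4 m·K/W
  R'_polyurethane foam = ln(0.0897/0.0442)/(2πk) = 0.7077/(2π·0.0292) = 3.858 m·K/W
  R'_conv,out = 1/(2πr h) = 1/(2π·0.0897·8.81) = 0.2014 m·K/W
ΣR = 4.059 m·K/W
ΔT = Q'·ΣR = 4.42 × 4.059 = 17.94 K
Heat flows inward, so T_out = T_in + ΔT = 5.44 + 17.94 = 23.4 °C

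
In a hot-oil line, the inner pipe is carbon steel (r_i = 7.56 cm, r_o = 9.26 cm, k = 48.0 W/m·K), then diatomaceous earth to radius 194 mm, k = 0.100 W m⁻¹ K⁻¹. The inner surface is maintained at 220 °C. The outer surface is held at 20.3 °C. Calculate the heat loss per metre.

Series thermal resistances, inner to outer:
  R'_carbon steel = ln(0.0926/0.0756)/(2πk) = 0.2028/(2π·48.0) = 6.725×10^-4 m·K/W
  R'_diatomaceous earth = ln(0.194/0.0926)/(2πk) = 0.7396/(2π·0.100) = 1.177 m·K/W
ΣR = 6.725×10^-4 + 1.177 = 1.178 m·K/W
Q' = ΔT/ΣR = (220 °C − 20.3 °C)/1.178 = 170 W/m

Q' = 170 W/m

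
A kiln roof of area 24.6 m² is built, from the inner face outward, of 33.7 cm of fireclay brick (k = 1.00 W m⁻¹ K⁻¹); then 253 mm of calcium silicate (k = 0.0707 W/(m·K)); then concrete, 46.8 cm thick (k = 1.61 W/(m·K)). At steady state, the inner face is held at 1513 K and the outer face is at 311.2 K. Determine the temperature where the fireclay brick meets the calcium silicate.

T = 1417 K

Series thermal resistances, inner to outer:
  R_fireclay brick = L/(kA) = 0.337/(1.00·24.6) = 0.01370 K/W
  R_calcium silicate = L/(kA) = 0.253/(0.0707·24.6) = 0.1455 K/W
  R_concrete = L/(kA) = 0.468/(1.61·24.6) = 0.01182 K/W
ΣR = 0.01370 + 0.1455 + 0.01182 = 0.1710 K/W
Q = ΔT/ΣR = (1513 K − 311.2 K)/0.1710 = 7028 W
From the inner boundary to the fireclay brick/calcium silicate interface, ΣR_partial = 0.01370 K/W.
T_interface = T_in − Q·ΣR_partial = 1513 K − (7028)(0.01370) = 1417 K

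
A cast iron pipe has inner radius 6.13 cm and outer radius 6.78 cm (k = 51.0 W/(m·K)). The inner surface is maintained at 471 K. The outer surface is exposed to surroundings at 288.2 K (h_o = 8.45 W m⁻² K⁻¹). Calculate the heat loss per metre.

Q' = 657 W/m

Series thermal resistances, inner to outer:
  R'_cast iron = ln(0.0678/0.0613)/(2πk) = 0.1008/(2π·51.0) = 3.145×10^-4 m·K/W
  R'_conv,out = 1/(2πr h) = 1/(2π·0.0678·8.45) = 0.2778 m·K/W
ΣR = 3.145×10^-4 + 0.2778 = 0.2781 m·K/W
Q' = ΔT/ΣR = (471 K − 288.2 K)/0.2781 = 657 W/m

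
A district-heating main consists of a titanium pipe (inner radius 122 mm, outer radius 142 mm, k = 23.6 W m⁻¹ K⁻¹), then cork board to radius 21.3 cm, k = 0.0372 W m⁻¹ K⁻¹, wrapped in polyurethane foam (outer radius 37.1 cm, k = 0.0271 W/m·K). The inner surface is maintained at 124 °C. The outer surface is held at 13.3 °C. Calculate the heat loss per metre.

Series thermal resistances, inner to outer:
  R'_titanium = ln(0.142/0.122)/(2πk) = 0.1518/(2π·23.6) = 0.001024 m·K/W
  R'_cork board = ln(0.213/0.142)/(2πk) = 0.4055/(2π·0.0372) = 1.735 m·K/W
  R'_polyurethane foam = ln(0.371/0.213)/(2πk) = 0.5549/(2π·0.0271) = 3.259 m·K/W
ΣR = 0.001024 + 1.735 + 3.259 = 4.995 m·K/W
Q' = ΔT/ΣR = (124 °C − 13.3 °C)/4.995 = 22.2 W/m

Q' = 22.2 W/m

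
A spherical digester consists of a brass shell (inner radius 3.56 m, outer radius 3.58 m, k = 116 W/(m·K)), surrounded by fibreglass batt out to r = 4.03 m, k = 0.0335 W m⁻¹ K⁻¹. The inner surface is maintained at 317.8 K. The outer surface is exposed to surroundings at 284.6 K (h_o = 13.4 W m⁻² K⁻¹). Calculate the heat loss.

Q = 446 W

Resistance network (inner→outer):
  R_brass = (1/3.56 − 1/3.58)/(4πk) = 0.001569/(4π·116) = 1.077×10^-6 K/W
  R_fibreglass batt = (1/3.58 − 1/4.03)/(4πk) = 0.03119/(4π·0.0335) = 0.07409 K/W
  R_conv,out = 1/(4πr²h) = 1/(4π·4.03²·13.4) = 3.657×10^-4 K/W
ΣR = 1.077×10^-6 + 0.07409 + 3.657×10^-4 = 0.07446 K/W
Q = ΔT/ΣR = (317.8 K − 284.6 K)/0.07446 = 446 W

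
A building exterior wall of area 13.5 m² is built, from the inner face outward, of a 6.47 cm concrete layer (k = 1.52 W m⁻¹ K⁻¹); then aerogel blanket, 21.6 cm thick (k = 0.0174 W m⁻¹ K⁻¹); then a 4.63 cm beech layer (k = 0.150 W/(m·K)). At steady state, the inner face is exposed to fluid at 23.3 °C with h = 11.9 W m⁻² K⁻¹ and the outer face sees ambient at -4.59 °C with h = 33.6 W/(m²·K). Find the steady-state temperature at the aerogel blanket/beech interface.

T = -3.86 °C

Treat each layer as a resistance in series:
  R_conv,in = 1/(hA) = 1/(11.9·13.5) = 0.006225 K/W
  R_concrete = L/(kA) = 0.0647/(1.52·13.5) = 0.003153 K/W
  R_aerogel blanket = L/(kA) = 0.216/(0.0174·13.5) = 0.9195 K/W
  R_beech = L/(kA) = 0.0463/(0.150·13.5) = 0.02286 K/W
  R_conv,out = 1/(hA) = 1/(33.6·13.5) = 0.002205 K/W
ΣR = 0.006225 + 0.003153 + 0.9195 + 0.02286 + 0.002205 = 0.9539 K/W
Q = ΔT/ΣR = (23.3 °C − -4.59 °C)/0.9539 = 29.24 W
From the inner boundary to the aerogel blanket/beech interface, ΣR_partial = 0.9289 K/W.
T_interface = T_in − Q·ΣR_partial = 23.3 °C − (29.24)(0.9289) = -3.86 °C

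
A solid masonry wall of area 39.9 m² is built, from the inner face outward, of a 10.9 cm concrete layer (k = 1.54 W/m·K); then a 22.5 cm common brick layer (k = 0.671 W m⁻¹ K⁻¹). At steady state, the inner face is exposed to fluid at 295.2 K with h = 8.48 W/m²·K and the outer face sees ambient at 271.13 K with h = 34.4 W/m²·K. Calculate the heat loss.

Treat each layer as a resistance in series:
  R_conv,in = 1/(hA) = 1/(8.48·39.9) = 0.002956 K/W
  R_concrete = L/(kA) = 0.109/(1.54·39.9) = 0.001774 K/W
  R_common brick = L/(kA) = 0.225/(0.671·39.9) = 0.008404 K/W
  R_conv,out = 1/(hA) = 1/(34.4·39.9) = 7.286×10^-4 K/W
ΣR = 0.002956 + 0.001774 + 0.008404 + 7.286×10^-4 = 0.01386 K/W
Q = ΔT/ΣR = (295.2 K − 271.13 K)/0.01386 = 1740 W

Q = 1740 W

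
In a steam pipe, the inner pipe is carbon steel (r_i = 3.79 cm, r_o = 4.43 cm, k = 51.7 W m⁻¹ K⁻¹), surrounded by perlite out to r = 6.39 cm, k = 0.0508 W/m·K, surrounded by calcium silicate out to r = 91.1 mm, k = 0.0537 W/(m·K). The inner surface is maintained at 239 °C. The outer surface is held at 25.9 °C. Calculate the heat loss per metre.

Resistance network (inner→outer):
  R'_carbon steel = ln(0.0443/0.0379)/(2πk) = 0.1560/(2π·51.7) = 4.803×10^-4 m·K/W
  R'_perlite = ln(0.0639/0.0443)/(2πk) = 0.3663/(2π·0.0508) = 1.148 m·K/W
  R'_calcium silicate = ln(0.0911/0.0639)/(2πk) = 0.3546/(2π·0.0537) = 1.051 m·K/W
ΣR = 4.803×10^-4 + 1.148 + 1.051 = 2.199 m·K/W
Q' = ΔT/ΣR = (239 °C − 25.9 °C)/2.199 = 96.9 W/m

Q' = 96.9 W/m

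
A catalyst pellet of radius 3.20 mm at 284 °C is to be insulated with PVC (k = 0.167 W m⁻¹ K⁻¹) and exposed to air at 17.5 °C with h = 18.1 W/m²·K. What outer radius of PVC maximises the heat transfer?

r_cr = 1.85 cm

For a sphere, r_cr = 2k_ins/h = 2·0.167/18.1 = 0.0185 m = 1.85 cm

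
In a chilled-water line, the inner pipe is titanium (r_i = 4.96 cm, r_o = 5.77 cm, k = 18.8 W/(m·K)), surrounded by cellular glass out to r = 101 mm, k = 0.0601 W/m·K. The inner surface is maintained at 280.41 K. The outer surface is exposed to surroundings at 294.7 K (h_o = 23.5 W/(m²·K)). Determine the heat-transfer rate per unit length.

Treat each layer as a resistance in series:
  R'_titanium = ln(0.0577/0.0496)/(2πk) = 0.1513/(2π·18.8) = 0.001281 m·K/W
  R'_cellular glass = ln(0.101/0.0577)/(2πk) = 0.5599/(2π·0.0601) = 1.483 m·K/W
  R'_conv,out = 1/(2πr h) = 1/(2π·0.101·23.5) = 0.06705 m·K/W
ΣR = 0.001281 + 1.483 + 0.06705 = 1.551 m·K/W
Q' = ΔT/ΣR = (280.41 K − 294.7 K)/1.551 = -9.21 W/m
(Negative Q' ⇒ heat flows inward; heat gain = 9.21 W/m.)

Q' = 9.21 W/m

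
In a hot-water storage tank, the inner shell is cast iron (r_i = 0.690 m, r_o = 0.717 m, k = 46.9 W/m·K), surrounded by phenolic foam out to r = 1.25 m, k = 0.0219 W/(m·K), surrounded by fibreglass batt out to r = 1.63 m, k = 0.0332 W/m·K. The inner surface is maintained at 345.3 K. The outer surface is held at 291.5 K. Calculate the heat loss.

Q = 20.6 W

Series thermal resistances, inner to outer:
  R_cast iron = (1/0.690 − 1/0.717)/(4πk) = 0.05458/(4π·46.9) = 9.260×10^-5 K/W
  R_phenolic foam = (1/0.717 − 1/1.25)/(4πk) = 0.5947/(4π·0.0219) = 2.161 K/W
  R_fibreglass batt = (1/1.25 − 1/1.63)/(4πk) = 0.1865/(4π·0.0332) = 0.4470 K/W
ΣR = 9.260×10^-5 + 2.161 + 0.4470 = 2.608 K/W
Q = ΔT/ΣR = (345.3 K − 291.5 K)/2.608 = 20.6 W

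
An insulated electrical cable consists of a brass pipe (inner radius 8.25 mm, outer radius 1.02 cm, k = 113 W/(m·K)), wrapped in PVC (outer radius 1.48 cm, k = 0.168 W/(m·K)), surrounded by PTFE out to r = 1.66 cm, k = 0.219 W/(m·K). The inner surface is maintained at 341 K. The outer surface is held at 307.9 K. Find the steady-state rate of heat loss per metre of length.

Resistance network (inner→outer):
  R'_brass = ln(0.0102/0.00825)/(2πk) = 0.2122/(2π·113) = 2.988×10^-4 m·K/W
  R'_PVC = ln(0.0148/0.0102)/(2πk) = 0.3722/(2π·0.168) = 0.3526 m·K/W
  R'_PTFE = ln(0.0166/0.0148)/(2πk) = 0.1148/(2π·0.219) = 0.08341 m·K/W
ΣR = 2.988×10^-4 + 0.3526 + 0.08341 = 0.4363 m·K/W
Q' = ΔT/ΣR = (341 K − 307.9 K)/0.4363 = 75.9 W/m

Q' = 75.9 W/m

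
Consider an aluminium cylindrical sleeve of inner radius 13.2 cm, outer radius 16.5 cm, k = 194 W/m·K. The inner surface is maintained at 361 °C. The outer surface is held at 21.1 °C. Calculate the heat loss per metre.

Q' = 2πk·ΔT/ln(r₂/r₁) = 2π × 194 × 339.9 / ln(0.165/0.132) = 1.86×10^6 W/m

Q' = 1.86×10^6 W/m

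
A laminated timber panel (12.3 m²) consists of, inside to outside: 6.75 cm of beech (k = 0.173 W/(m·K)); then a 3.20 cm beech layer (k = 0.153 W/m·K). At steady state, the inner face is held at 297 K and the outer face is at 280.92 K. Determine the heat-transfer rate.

Q = 330 W

Series thermal resistances, inner to outer:
  R_beech = L/(kA) = 0.0675/(0.173·12.3) = 0.03172 K/W
  R_beech = L/(kA) = 0.0320/(0.153·12.3) = 0.01700 K/W
ΣR = 0.03172 + 0.01700 = 0.04872 K/W
Q = ΔT/ΣR = (297 K − 280.92 K)/0.04872 = 330 W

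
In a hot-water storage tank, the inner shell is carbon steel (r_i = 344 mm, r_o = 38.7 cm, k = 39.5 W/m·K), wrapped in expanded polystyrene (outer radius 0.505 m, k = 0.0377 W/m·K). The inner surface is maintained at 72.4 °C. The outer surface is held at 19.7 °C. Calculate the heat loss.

Resistance network (inner→outer):
  R_carbon steel = (1/0.344 − 1/0.387)/(4πk) = 0.3230/(4π·39.5) = 6.507×10^-4 K/W
  R_expanded polystyrene = (1/0.387 − 1/0.505)/(4πk) = 0.6038/(4π·0.0377) = 1.274 K/W
ΣR = 6.507×10^-4 + 1.274 = 1.275 K/W
Q = ΔT/ΣR = (72.4 °C − 19.7 °C)/1.275 = 41.3 W

Q = 41.3 W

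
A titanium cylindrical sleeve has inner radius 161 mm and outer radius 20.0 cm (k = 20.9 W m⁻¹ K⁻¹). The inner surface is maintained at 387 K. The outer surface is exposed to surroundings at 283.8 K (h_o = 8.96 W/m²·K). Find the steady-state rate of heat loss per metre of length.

Q' = 1140 W/m

Treat each layer as a resistance in series:
  R'_titanium = ln(0.200/0.161)/(2πk) = 0.2169/(2π·20.9) = 0.001652 m·K/W
  R'_conv,out = 1/(2πr h) = 1/(2π·0.200·8.96) = 0.08881 m·K/W
ΣR = 0.001652 + 0.08881 = 0.09046 m·K/W
Q' = ΔT/ΣR = (387 K − 283.8 K)/0.09046 = 1140 W/m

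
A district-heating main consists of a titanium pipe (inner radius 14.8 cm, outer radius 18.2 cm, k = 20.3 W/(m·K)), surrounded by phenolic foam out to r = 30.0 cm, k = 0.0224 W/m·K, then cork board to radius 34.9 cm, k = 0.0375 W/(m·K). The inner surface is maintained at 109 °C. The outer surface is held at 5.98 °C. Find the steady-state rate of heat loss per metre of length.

Q' = 24.6 W/m

Resistance network (inner→outer):
  R'_titanium = ln(0.182/0.148)/(2πk) = 0.2068/(2π·20.3) = 0.001621 m·K/W
  R'_phenolic foam = ln(0.300/0.182)/(2πk) = 0.4998/(2π·0.0224) = 3.551 m·K/W
  R'_cork board = ln(0.349/0.300)/(2πk) = 0.1513/(2π·0.0375) = 0.6421 m·K/W
ΣR = 0.001621 + 3.551 + 0.6421 = 4.195 m·K/W
Q' = ΔT/ΣR = (109 °C − 5.98 °C)/4.195 = 24.6 W/m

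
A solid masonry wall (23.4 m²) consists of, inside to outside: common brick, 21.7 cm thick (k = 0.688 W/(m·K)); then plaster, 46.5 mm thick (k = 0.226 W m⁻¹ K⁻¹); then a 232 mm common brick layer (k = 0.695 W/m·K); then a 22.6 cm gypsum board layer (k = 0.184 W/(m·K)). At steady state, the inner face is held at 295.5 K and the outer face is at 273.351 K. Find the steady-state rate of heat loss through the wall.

Q = 249 W

Treat each layer as a resistance in series:
  R_common brick = L/(kA) = 0.217/(0.688·23.4) = 0.01348 K/W
  R_plaster = L/(kA) = 0.0465/(0.226·23.4) = 0.008793 K/W
  R_common brick = L/(kA) = 0.232/(0.695·23.4) = 0.01427 K/W
  R_gypsum board = L/(kA) = 0.226/(0.184·23.4) = 0.05249 K/W
ΣR = 0.01348 + 0.008793 + 0.01427 + 0.05249 = 0.08903 K/W
Q = ΔT/ΣR = (295.5 K − 273.351 K)/0.08903 = 249 W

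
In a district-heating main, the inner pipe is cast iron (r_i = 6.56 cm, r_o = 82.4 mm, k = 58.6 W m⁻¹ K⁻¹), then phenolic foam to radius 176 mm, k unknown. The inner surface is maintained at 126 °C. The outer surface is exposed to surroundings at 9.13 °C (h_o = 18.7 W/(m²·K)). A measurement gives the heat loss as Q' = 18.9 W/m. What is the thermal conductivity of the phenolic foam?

ΣR = ΔT/Q' = |126 − 9.13|/18.9 = 6.184 m·K/W
Known resistances:
  R'_cast iron = ln(0.0824/0.0656)/(2πk) = 0.2280/(2π·58.6) = 6.193×10^-4 m·K/W
  R'_conv,out = 1/(2πr h) = 1/(2π·0.176·18.7) = 0.04836 m·K/W
R_phenolic foam = ΣR − ΣR_known = 6.184 − 0.04898 = 6.135 m·K/W
ln(r₂/r₁)/(2πk) = 6.135 ⇒ k = 0.7589/(2π·6.135) = 0.0197 W/m·K

k = 0.0197 W/m·K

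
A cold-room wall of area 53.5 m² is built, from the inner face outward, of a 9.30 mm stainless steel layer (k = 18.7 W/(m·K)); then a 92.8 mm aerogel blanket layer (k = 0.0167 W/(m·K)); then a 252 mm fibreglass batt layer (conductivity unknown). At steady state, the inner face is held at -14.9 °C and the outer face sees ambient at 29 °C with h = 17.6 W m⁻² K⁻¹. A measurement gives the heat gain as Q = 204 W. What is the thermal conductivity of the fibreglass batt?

k = 0.0427 W/m·K

ΣR = ΔT/Q = |-14.9 − 29|/204 = 0.2152 K/W
Known resistances:
  R_stainless steel = L/(kA) = 0.00930/(18.7·53.5) = 9.296×10^-6 K/W
  R_aerogel blanket = L/(kA) = 0.0928/(0.0167·53.5) = 0.1039 K/W
  R_conv,out = 1/(hA) = 1/(17.6·53.5) = 0.001062 K/W
R_fibreglass batt = ΣR − ΣR_known = 0.2152 − 0.1050 = 0.1102 K/W
L/(kA) = 0.1102 ⇒ k = 0.252/(0.1102·53.5) = 0.0427 W/m·K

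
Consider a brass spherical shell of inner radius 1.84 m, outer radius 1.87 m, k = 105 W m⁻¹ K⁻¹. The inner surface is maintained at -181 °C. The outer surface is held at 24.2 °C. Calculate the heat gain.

Q = 4πk·ΔT/(1/r₁ − 1/r₂) = 4π × 105 × 205.2 / (1/1.84 − 1/1.87) = 3.11×10^7 W

Q = 31100 kW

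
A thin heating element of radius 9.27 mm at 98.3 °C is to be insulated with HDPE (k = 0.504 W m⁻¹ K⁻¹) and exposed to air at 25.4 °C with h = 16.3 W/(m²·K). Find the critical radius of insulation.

For a cylinder, r_cr = k_ins/h = 0.504/16.3 = 0.0309 m = 3.09 cm

r_cr = 3.09 cm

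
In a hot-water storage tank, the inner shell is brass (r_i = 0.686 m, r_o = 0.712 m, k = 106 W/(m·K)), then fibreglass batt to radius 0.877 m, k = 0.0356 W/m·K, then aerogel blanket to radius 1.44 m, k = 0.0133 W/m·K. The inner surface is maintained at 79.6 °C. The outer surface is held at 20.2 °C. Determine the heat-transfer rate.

Treat each layer as a resistance in series:
  R_brass = (1/0.686 − 1/0.712)/(4πk) = 0.05323/(4π·106) = 3.996×10^-5 K/W
  R_fibreglass batt = (1/0.712 − 1/0.877)/(4πk) = 0.2642/(4π·0.0356) = 0.5907 K/W
  R_aerogel blanket = (1/0.877 − 1/1.44)/(4πk) = 0.4458/(4π·0.0133) = 2.667 K/W
ΣR = 3.996×10^-5 + 0.5907 + 2.667 = 3.258 K/W
Q = ΔT/ΣR = (79.6 °C − 20.2 °C)/3.258 = 18.2 W

Q = 18.2 W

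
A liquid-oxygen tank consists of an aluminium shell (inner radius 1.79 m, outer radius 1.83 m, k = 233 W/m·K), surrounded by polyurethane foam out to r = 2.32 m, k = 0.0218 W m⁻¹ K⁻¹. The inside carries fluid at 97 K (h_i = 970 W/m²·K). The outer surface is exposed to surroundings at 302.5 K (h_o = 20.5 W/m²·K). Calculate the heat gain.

Resistance network (inner→outer):
  R_conv,in = 1/(4πr²h) = 1/(4π·1.79²·970) = 2.560×10^-5 K/W
  R_aluminium = (1/1.79 − 1/1.83)/(4πk) = 0.01221/(4π·233) = 4.171×10^-6 K/W
  R_polyurethane foam = (1/1.83 − 1/2.32)/(4πk) = 0.1154/(4π·0.0218) = 0.4213 K/W
  R_conv,out = 1/(4πr²h) = 1/(4π·2.32²·20.5) = 7.212×10^-4 K/W
ΣR = 2.560×10^-5 + 4.171×10^-6 + 0.4213 + 7.212×10^-4 = 0.4221 K/W
Q = ΔT/ΣR = (97 K − 302.5 K)/0.4221 = -487 W
(Negative Q ⇒ heat flows inward; heat gain = 487 W.)

Q = 487 W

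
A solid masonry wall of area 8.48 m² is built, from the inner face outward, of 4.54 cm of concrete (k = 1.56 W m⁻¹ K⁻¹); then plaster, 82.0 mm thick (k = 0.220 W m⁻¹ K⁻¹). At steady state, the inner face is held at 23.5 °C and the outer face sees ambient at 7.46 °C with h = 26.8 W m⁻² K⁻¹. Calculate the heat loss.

Q = 310 W

Treat each layer as a resistance in series:
  R_concrete = L/(kA) = 0.0454/(1.56·8.48) = 0.003432 K/W
  R_plaster = L/(kA) = 0.0820/(0.220·8.48) = 0.04395 K/W
  R_conv,out = 1/(hA) = 1/(26.8·8.48) = 0.004400 K/W
ΣR = 0.003432 + 0.04395 + 0.004400 = 0.05178 K/W
Q = ΔT/ΣR = (23.5 °C − 7.46 °C)/0.05178 = 310 W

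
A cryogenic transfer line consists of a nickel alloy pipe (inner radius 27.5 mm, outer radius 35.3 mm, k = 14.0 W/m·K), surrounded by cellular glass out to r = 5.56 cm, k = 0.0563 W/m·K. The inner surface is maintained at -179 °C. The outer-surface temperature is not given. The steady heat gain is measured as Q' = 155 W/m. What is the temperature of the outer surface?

Sum the resistances:
  R'_nickel alloy = ln(0.0353/0.0275)/(2πk) = 0.2497/(2π·14.0) = 0.002839 m·K/W
  R'_cellular glass = ln(0.0556/0.0353)/(2πk) = 0.4543/(2π·0.0563) = 1.284 m·K/W
ΣR = 1.287 m·K/W
ΔT = Q'·ΣR = 155 × 1.287 = 199.5 K
Heat flows inward, so T_out = T_in + ΔT = -179 + 199.5 = 20.5 °C

T_out = 20.5 °C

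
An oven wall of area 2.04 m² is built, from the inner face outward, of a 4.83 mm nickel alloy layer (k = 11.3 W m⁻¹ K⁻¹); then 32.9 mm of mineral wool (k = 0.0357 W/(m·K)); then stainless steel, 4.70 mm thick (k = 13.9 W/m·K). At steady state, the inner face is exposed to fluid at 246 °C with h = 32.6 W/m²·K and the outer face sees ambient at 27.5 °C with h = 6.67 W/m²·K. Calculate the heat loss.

Resistance network (inner→outer):
  R_conv,in = 1/(hA) = 1/(32.6·2.04) = 0.01504 K/W
  R_nickel alloy = L/(kA) = 0.00483/(11.3·2.04) = 2.095×10^-4 K/W
  R_mineral wool = L/(kA) = 0.0329/(0.0357·2.04) = 0.4517 K/W
  R_stainless steel = L/(kA) = 0.00470/(13.9·2.04) = 1.657×10^-4 K/W
  R_conv,out = 1/(hA) = 1/(6.67·2.04) = 0.07349 K/W
ΣR = 0.01504 + 2.095×10^-4 + 0.4517 + 1.657×10^-4 + 0.07349 = 0.5406 K/W
Q = ΔT/ΣR = (246 °C − 27.5 °C)/0.5406 = 404 W

Q = 404 W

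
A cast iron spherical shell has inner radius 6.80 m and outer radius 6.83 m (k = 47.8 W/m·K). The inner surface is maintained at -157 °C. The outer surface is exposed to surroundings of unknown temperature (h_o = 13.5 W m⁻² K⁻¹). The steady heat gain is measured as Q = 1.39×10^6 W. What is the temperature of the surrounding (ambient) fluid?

T_out = 20.1 °C

Sum the resistances:
  R_cast iron = (1/6.80 − 1/6.83)/(4πk) = 6.459×10^-4/(4π·47.8) = 1.075×10^-6 K/W
  R_conv,out = 1/(4πr²h) = 1/(4π·6.83²·13.5) = 1.264×10^-4 K/W
ΣR = 1.274×10^-4 K/W
ΔT = Q·ΣR = 1.39×10^6 × 1.274×10^-4 = 177.1 K
Heat flows inward, so T_out = T_in + ΔT = -157 + 177.1 = 20.1 °C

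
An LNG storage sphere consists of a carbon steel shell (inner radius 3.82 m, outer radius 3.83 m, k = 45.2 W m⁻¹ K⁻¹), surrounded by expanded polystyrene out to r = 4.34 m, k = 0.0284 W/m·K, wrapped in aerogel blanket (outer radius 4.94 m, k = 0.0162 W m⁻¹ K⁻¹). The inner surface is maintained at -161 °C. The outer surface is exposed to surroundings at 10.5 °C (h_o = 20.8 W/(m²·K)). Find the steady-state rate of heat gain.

Q = 767 W

Series thermal resistances, inner to outer:
  R_carbon steel = (1/3.82 − 1/3.83)/(4πk) = 6.835×10^-4/(4π·45.2) = 1.203×10^-6 K/W
  R_expanded polystyrene = (1/3.83 − 1/4.34)/(4πk) = 0.03068/(4π·0.0284) = 0.08597 K/W
  R_aerogel blanket = (1/4.34 − 1/4.94)/(4πk) = 0.02799/(4π·0.0162) = 0.1375 K/W
  R_conv,out = 1/(4πr²h) = 1/(4π·4.94²·20.8) = 1.568×10^-4 K/W
ΣR = 1.203×10^-6 + 0.08597 + 0.1375 + 1.568×10^-4 = 0.2236 K/W
Q = ΔT/ΣR = (-161 °C − 10.5 °C)/0.2236 = -767 W
(Negative Q ⇒ heat flows inward; heat gain = 767 W.)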